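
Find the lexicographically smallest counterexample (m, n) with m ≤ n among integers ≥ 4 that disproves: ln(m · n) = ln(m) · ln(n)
Substituting (4, 4) into the claim:
LHS = ln(4 · 4) = ln(16) ≈ 2.773
RHS = ln(4) · ln(4) = ln(4)² ≈ 1.922

Since LHS ≠ RHS, this pair disproves the claim, and no lexicographically smaller pair (m ≤ n, integers ≥ 4) does.

For instance (10, 10) is also a counterexample (LHS = ln(100) ≈ 4.605, RHS = ln(10)² ≈ 5.302), but it's lexicographically larger.

Answer: (m, n) = (4, 4)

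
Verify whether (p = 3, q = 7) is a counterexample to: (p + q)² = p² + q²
Yes

Substituting p = 3, q = 7:
LHS = (3 + 7)² = 100
RHS = 3² + 7² = 58

Since LHS ≠ RHS, this pair disproves the claim.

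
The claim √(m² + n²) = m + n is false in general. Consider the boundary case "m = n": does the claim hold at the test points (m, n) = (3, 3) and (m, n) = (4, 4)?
At (3, 3): LHS = 3·√(2) ≈ 4.243 ≠ RHS = 6
At (4, 4): LHS = 4·√(2) ≈ 5.657 ≠ RHS = 8

Answer: No, fails at both test points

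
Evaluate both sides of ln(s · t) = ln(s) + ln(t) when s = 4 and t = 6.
LHS = ln(4 · 6) = ln(24) ≈ 3.178
RHS = ln(4) + ln(6) ≈ 3.178

LHS = RHS: the two sides agree.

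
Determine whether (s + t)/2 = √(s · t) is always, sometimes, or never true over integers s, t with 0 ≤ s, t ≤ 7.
Sometimes true

It holds at (s, t) = (7, 7) (both sides equal 7), but fails at (s, t) = (3, 6) (LHS = 9/2, RHS = 3·√(2) ≈ 4.243).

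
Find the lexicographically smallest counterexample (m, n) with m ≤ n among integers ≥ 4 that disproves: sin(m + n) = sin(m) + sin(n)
(m, n) = (4, 4)

Substituting (4, 4) into the claim:
LHS = sin(4 + 4) = sin(8) ≈ 0.9894
RHS = sin(4) + sin(4) = 2·sin(4) ≈ -1.514

Since LHS ≠ RHS, this pair disproves the claim, and no lexicographically smaller pair (m ≤ n, integers ≥ 4) does.

For instance (6, 10) is also a counterexample (LHS = sin(16) ≈ -0.2879, RHS = sin(10) + sin(6) ≈ -0.8234), but it's lexicographically larger.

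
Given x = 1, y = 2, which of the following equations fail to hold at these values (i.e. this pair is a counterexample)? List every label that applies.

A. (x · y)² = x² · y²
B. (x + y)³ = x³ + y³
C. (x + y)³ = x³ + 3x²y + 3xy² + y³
B

Evaluating each claim at the given values:
A. LHS = 4, RHS = 4 → holds here (LHS = RHS)
B. LHS = 27, RHS = 9 → fails here (LHS ≠ RHS)
C. LHS = 27, RHS = 27 → holds here (LHS = RHS)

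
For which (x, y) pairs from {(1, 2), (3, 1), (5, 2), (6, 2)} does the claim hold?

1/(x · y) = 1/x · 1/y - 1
Testing each pair:
(1, 2): LHS = 1/2, RHS = -1/2 → fails
(3, 1): LHS = 1/3, RHS = -2/3 → fails
(5, 2): LHS = 1/10, RHS = -9/10 → fails
(6, 2): LHS = 1/12, RHS = -11/12 → fails

No pair satisfies the claim.

Answer: None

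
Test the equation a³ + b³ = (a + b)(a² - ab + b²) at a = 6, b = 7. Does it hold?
Holds

Substituting a = 6, b = 7:

LHS = 6³ + 7³ = 559
RHS = (6 + 7)(6² - 6·7 + 7²) = 559

LHS = RHS, so the equation holds at this point.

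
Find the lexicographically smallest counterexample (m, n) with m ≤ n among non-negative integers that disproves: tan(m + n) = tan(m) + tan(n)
At (0, 6): both sides equal tan(6) ≈ -0.291, so it holds there.

Substituting (1, 1) into the claim:
LHS = tan(1 + 1) = tan(2) ≈ -2.185
RHS = tan(1) + tan(1) = 2·tan(1) ≈ 3.115

Since LHS ≠ RHS, this pair disproves the claim, and no lexicographically smaller pair (m ≤ n, non-negative integers) does.

For instance (7, 7) is also a counterexample (LHS = tan(14) ≈ 7.245, RHS = 2·tan(7) ≈ 1.743), but it's lexicographically larger.

Answer: (m, n) = (1, 1)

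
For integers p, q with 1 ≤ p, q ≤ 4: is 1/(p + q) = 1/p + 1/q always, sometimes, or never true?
Never true

The claim fails for every pair in the range. For instance at (p, q) = (3, 3): LHS = 1/6, RHS = 2/3.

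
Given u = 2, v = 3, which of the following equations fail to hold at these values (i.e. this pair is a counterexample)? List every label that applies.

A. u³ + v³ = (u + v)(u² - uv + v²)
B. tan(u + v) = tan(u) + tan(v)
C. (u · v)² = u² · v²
Evaluating each claim at the given values:
A. LHS = 35, RHS = 35 → holds here (LHS = RHS)
B. LHS = tan(5) ≈ -3.381, RHS = tan(2) + tan(3) ≈ -2.328 → fails here (LHS ≠ RHS)
C. LHS = 36, RHS = 36 → holds here (LHS = RHS)

Answer: B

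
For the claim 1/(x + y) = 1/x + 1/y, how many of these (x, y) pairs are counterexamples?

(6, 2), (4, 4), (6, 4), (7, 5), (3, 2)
Testing each pair:
(6, 2): LHS = 1/8, RHS = 2/3 → counterexample
(4, 4): LHS = 1/8, RHS = 1/2 → counterexample
(6, 4): LHS = 1/10, RHS = 5/12 → counterexample
(7, 5): LHS = 1/12, RHS = 12/35 → counterexample
(3, 2): LHS = 1/5, RHS = 5/6 → counterexample

That makes 5 counterexamples.

Answer: 5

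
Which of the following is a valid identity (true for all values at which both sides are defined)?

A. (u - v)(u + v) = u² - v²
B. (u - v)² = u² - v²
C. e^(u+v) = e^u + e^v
A: holds — e.g. at (4, 5), both sides equal -9.
B: fails at (5, 8) — LHS = 9, RHS = -39.
C: fails at (0, 1) — LHS = e ≈ 2.718, RHS = 1 + e ≈ 3.718.

Answer: A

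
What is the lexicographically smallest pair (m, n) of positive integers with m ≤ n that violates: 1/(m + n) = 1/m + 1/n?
Substituting (1, 1) into the claim:
LHS = 1/(1 + 1) = 1/2
RHS = 1/1 + 1/1 = 2

Since LHS ≠ RHS, this pair disproves the claim, and no lexicographically smaller pair (m ≤ n, positive integers) does.

For instance (4, 6) is also a counterexample (LHS = 1/10, RHS = 5/12), but it's lexicographically larger.

Answer: (m, n) = (1, 1)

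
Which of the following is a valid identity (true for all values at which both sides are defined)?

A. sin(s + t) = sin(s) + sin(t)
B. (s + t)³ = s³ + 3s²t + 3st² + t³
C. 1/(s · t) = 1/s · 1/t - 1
A: fails at (5, 8) — LHS = sin(13) ≈ 0.4202, RHS = sin(5) + sin(8) ≈ 0.03043.
B: holds — e.g. at (2, 3), both sides equal 125.
C: fails at (3, 3) — LHS = 1/9, RHS = -8/9.

Answer: B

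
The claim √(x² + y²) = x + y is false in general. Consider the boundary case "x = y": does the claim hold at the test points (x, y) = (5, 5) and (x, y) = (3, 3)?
At (5, 5): LHS = 5·√(2) ≈ 7.071 ≠ RHS = 10
At (3, 3): LHS = 3·√(2) ≈ 4.243 ≠ RHS = 6

Answer: No, fails at both test points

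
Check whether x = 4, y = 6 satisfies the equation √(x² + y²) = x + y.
Substituting x = 4, y = 6:

LHS = √(4² + 6²) = 2·√(13) ≈ 7.211
RHS = 4 + 6 = 10

LHS ≠ RHS, so the equation does not hold at this point.

Answer: Fails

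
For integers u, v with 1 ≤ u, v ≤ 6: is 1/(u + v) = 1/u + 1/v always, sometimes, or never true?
The claim fails for every pair in the range. For instance at (u, v) = (2, 3): LHS = 1/5, RHS = 5/6.

Answer: Never true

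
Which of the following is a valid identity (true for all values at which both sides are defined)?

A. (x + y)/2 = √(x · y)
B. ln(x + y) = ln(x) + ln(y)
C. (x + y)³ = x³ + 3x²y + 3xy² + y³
A: fails at (5, 8) — LHS = 13/2, RHS = 2·√(10) ≈ 6.325.
B: fails at (2, 5) — LHS = ln(7) ≈ 1.946, RHS = ln(2) + ln(5) ≈ 2.303.
C: holds — e.g. at (1, 5), both sides equal 216.

Answer: C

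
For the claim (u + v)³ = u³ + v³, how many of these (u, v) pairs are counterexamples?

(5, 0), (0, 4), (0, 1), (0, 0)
Testing each pair:
(5, 0): LHS = 125, RHS = 125 → satisfies claim
(0, 4): LHS = 64, RHS = 64 → satisfies claim
(0, 1): LHS = 1, RHS = 1 → satisfies claim
(0, 0): LHS = 0, RHS = 0 → satisfies claim

That makes 0 counterexamples.

Answer: 0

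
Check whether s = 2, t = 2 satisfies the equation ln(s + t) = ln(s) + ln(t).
Substituting s = 2, t = 2:

LHS = ln(2 + 2) = ln(4) ≈ 1.386
RHS = ln(2) + ln(2) = 2·ln(2) ≈ 1.386

LHS = RHS, so the equation holds at this point.

Answer: Holds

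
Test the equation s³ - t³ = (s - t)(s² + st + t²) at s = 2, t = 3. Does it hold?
Holds

Substituting s = 2, t = 3:

LHS = 2³ - 3³ = -19
RHS = (2 - 3)(2² + 2·3 + 3²) = -19

LHS = RHS, so the equation holds at this point.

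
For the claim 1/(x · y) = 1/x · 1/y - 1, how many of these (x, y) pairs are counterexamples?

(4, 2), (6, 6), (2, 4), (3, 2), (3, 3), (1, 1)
Testing each pair:
(4, 2): LHS = 1/8, RHS = -7/8 → counterexample
(6, 6): LHS = 1/36, RHS = -35/36 → counterexample
(2, 4): LHS = 1/8, RHS = -7/8 → counterexample
(3, 2): LHS = 1/6, RHS = -5/6 → counterexample
(3, 3): LHS = 1/9, RHS = -8/9 → counterexample
(1, 1): LHS = 1, RHS = 0 → counterexample

That makes 6 counterexamples.

Answer: 6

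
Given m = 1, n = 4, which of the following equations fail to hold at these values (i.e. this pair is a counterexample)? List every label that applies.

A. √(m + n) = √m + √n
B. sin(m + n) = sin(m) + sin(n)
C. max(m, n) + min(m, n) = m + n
Evaluating each claim at the given values:
A. LHS = √(5) ≈ 2.236, RHS = 3 → fails here (LHS ≠ RHS)
B. LHS = sin(5) ≈ -0.9589, RHS = sin(4) + sin(1) ≈ 0.08467 → fails here (LHS ≠ RHS)
C. LHS = 5, RHS = 5 → holds here (LHS = RHS)

Answer: A, B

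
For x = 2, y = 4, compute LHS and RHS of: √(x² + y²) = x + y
LHS = √(2² + 4²) = 2·√(5) ≈ 4.472
RHS = 2 + 4 = 6

LHS ≠ RHS (they differ by about 1.528), so the equation does not hold here.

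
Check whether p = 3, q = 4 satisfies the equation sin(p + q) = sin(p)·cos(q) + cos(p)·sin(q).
Substituting p = 3, q = 4:

LHS = sin(3 + 4) = sin(7) ≈ 0.657
RHS = sin(3)·cos(4) + cos(3)·sin(4) = sin(3)·cos(4) + sin(4)·cos(3) ≈ 0.657

LHS = RHS, so the equation holds at this point.

Answer: Holds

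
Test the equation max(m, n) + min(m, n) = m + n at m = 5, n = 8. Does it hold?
Holds

Substituting m = 5, n = 8:

LHS = max(5, 8) + min(5, 8) = 13
RHS = 5 + 8 = 13

LHS = RHS, so the equation holds at this point.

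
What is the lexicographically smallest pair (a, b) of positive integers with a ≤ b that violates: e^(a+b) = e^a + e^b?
(a, b) = (1, 1)

Substituting (1, 1) into the claim:
LHS = e^(1+1) = e^2 ≈ 7.389
RHS = e^1 + e^1 = 2·e ≈ 5.437

Since LHS ≠ RHS, this pair disproves the claim, and no lexicographically smaller pair (a ≤ b, positive integers) does.

For instance (3, 7) is also a counterexample (LHS = e^10 ≈ 22026.5, RHS = e^3 + e^7 ≈ 1117), but it's lexicographically larger.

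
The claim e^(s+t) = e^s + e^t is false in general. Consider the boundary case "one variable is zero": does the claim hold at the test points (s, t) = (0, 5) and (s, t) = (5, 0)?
At (0, 5): LHS = e^5 ≈ 148.4 ≠ RHS = 1 + e^5 ≈ 149.4
At (5, 0): LHS = e^5 ≈ 148.4 ≠ RHS = 1 + e^5 ≈ 149.4

Answer: No, fails at both test points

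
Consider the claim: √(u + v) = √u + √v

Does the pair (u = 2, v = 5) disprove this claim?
Yes

Substituting u = 2, v = 5:
LHS = √(2 + 5) = √(7) ≈ 2.646
RHS = √2 + √5 = √(2) + √(5) ≈ 3.65

Since LHS ≠ RHS, this pair disproves the claim.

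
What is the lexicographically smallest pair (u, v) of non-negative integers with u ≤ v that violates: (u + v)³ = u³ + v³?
At (0, 6): both sides equal 216, so it holds there.

Substituting (1, 1) into the claim:
LHS = (1 + 1)³ = 8
RHS = 1³ + 1³ = 2

Since LHS ≠ RHS, this pair disproves the claim, and no lexicographically smaller pair (u ≤ v, non-negative integers) does.

For instance (2, 2) is also a counterexample (LHS = 64, RHS = 16), but it's lexicographically larger.

Answer: (u, v) = (1, 1)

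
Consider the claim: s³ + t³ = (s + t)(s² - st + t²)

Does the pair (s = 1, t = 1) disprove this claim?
Substituting s = 1, t = 1:
LHS = 1³ + 1³ = 2
RHS = (1 + 1)(1² - 1·1 + 1²) = 2

The sides agree, so this pair does not disprove the claim.

Answer: No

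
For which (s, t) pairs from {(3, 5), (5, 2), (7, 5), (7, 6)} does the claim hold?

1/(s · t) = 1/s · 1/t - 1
None

Testing each pair:
(3, 5): LHS = 1/15, RHS = -14/15 → fails
(5, 2): LHS = 1/10, RHS = -9/10 → fails
(7, 5): LHS = 1/35, RHS = -34/35 → fails
(7, 6): LHS = 1/42, RHS = -41/42 → fails

No pair satisfies the claim.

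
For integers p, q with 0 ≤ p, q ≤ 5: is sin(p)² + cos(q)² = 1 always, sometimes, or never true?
It holds at (p, q) = (2, 2) (both sides equal 1), but fails at (p, q) = (2, 3) (LHS = sin(2)² + cos(3)² ≈ 1.807, RHS = 1).

Answer: Sometimes true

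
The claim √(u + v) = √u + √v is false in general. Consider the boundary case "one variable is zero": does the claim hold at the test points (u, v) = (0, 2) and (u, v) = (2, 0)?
At (0, 2): LHS = √(2) ≈ 1.414, RHS = √(2) ≈ 1.414 → equal
At (2, 0): LHS = √(2) ≈ 1.414, RHS = √(2) ≈ 1.414 → equal

So the claim does hold at both of these boundary points, even though it is not an identity.

Answer: Yes, holds at both test points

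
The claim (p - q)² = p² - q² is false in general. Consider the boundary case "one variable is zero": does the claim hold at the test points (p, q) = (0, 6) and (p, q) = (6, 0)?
Only at (6, 0)

At (0, 6): LHS = 36 ≠ RHS = -36
At (6, 0): LHS = 36, RHS = 36 → equal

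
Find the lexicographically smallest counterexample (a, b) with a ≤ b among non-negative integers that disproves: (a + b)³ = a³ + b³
(a, b) = (1, 1)

At (0, 0): both sides equal 0, so it holds there.
At (0, 7): both sides equal 343, so it holds there.

Substituting (1, 1) into the claim:
LHS = (1 + 1)³ = 8
RHS = 1³ + 1³ = 2

Since LHS ≠ RHS, this pair disproves the claim, and no lexicographically smaller pair (a ≤ b, non-negative integers) does.

For instance (3, 4) is also a counterexample (LHS = 343, RHS = 91), but it's lexicographically larger.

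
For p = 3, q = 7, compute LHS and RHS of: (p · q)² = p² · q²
LHS = (3 · 7)² = 441
RHS = 3² · 7² = 441

LHS = RHS: the two sides agree.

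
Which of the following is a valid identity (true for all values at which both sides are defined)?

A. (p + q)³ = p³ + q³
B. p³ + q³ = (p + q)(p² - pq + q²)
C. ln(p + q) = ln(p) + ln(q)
A: fails at (1, 5) — LHS = 216, RHS = 126.
B: holds — e.g. at (2, 2), both sides equal 16.
C: fails at (4, 5) — LHS = ln(9) ≈ 2.197, RHS = ln(4) + ln(5) ≈ 2.996.

Answer: B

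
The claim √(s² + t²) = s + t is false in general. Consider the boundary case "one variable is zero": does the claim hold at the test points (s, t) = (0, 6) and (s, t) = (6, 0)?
Yes, holds at both test points

At (0, 6): LHS = 6, RHS = 6 → equal
At (6, 0): LHS = 6, RHS = 6 → equal

So the claim does hold at both of these boundary points, even though it is not an identity.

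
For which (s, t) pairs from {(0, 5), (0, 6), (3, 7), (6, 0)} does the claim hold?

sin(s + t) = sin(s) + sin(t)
(0, 5), (0, 6), (6, 0)

Testing each pair:
(0, 5): LHS = sin(5) ≈ -0.9589, RHS = sin(5) ≈ -0.9589 → holds
(0, 6): LHS = sin(6) ≈ -0.2794, RHS = sin(6) ≈ -0.2794 → holds
(3, 7): LHS = sin(10) ≈ -0.544, RHS = sin(3) + sin(7) ≈ 0.7981 → fails
(6, 0): LHS = sin(6) ≈ -0.2794, RHS = sin(6) ≈ -0.2794 → holds

3 of 4 pairs satisfy the claim.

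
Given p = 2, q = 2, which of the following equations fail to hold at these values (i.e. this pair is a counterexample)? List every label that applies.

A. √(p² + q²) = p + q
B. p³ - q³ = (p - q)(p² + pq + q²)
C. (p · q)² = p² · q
Evaluating each claim at the given values:
A. LHS = 2·√(2) ≈ 2.828, RHS = 4 → fails here (LHS ≠ RHS)
B. LHS = 0, RHS = 0 → holds here (LHS = RHS)
C. LHS = 16, RHS = 8 → fails here (LHS ≠ RHS)

Answer: A, C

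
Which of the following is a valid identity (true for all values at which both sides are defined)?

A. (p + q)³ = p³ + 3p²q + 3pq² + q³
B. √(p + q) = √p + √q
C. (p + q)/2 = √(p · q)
A: holds — e.g. at (0, 1), both sides equal 1.
B: fails at (4, 4) — LHS = 2·√(2) ≈ 2.828, RHS = 4.
C: fails at (0, 1) — LHS = 1/2, RHS = 0.

Answer: A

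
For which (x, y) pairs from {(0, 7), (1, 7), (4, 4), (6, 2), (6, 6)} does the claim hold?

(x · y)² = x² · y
Testing each pair:
(0, 7): LHS = 0, RHS = 0 → holds
(1, 7): LHS = 49, RHS = 7 → fails
(4, 4): LHS = 256, RHS = 64 → fails
(6, 2): LHS = 144, RHS = 72 → fails
(6, 6): LHS = 1296, RHS = 216 → fails

1 of 5 pairs satisfies the claim.

Answer: (0, 7)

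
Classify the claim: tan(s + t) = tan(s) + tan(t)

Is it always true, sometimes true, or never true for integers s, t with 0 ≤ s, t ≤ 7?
It holds at (s, t) = (0, 2) (both sides equal tan(2) ≈ -2.185), but fails at (s, t) = (7, 1) (LHS = tan(8) ≈ -6.8, RHS = tan(7) + tan(1) ≈ 2.429).

Answer: Sometimes true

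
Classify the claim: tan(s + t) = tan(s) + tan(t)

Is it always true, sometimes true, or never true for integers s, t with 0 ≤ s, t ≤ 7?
It holds at (s, t) = (0, 7) (both sides equal tan(7) ≈ 0.8714), but fails at (s, t) = (1, 6) (LHS = tan(7) ≈ 0.8714, RHS = tan(6) + tan(1) ≈ 1.266).

Answer: Sometimes true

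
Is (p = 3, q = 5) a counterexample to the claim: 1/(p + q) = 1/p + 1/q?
Substituting p = 3, q = 5:
LHS = 1/(3 + 5) = 1/8
RHS = 1/3 + 1/5 = 8/15

Since LHS ≠ RHS, this pair disproves the claim.

Answer: Yes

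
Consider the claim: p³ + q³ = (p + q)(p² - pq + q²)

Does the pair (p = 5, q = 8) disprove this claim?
Substituting p = 5, q = 8:
LHS = 5³ + 8³ = 637
RHS = (5 + 8)(5² - 5·8 + 8²) = 637

The sides agree, so this pair does not disprove the claim.

Answer: No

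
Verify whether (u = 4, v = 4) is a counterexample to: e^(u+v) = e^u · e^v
No

Substituting u = 4, v = 4:
LHS = e^(4+4) = e^8 ≈ 2981
RHS = e^4 · e^4 = e^8 ≈ 2981

The sides agree, so this pair does not disprove the claim.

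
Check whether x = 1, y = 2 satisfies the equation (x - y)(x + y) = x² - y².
Substituting x = 1, y = 2:

LHS = (1 - 2)(1 + 2) = -3
RHS = 1² - 2² = -3

LHS = RHS, so the equation holds at this point.

Answer: Holds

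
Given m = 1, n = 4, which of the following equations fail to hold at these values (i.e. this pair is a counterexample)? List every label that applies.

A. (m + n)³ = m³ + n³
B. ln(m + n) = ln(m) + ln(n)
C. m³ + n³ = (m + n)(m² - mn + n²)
A, B

Evaluating each claim at the given values:
A. LHS = 125, RHS = 65 → fails here (LHS ≠ RHS)
B. LHS = ln(5) ≈ 1.609, RHS = ln(4) ≈ 1.386 → fails here (LHS ≠ RHS)
C. LHS = 65, RHS = 65 → holds here (LHS = RHS)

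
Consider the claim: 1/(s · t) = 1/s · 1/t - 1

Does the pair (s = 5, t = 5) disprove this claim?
Yes

Substituting s = 5, t = 5:
LHS = 1/(5 · 5) = 1/25
RHS = 1/5 · 1/5 - 1 = -24/25

Since LHS ≠ RHS, this pair disproves the claim.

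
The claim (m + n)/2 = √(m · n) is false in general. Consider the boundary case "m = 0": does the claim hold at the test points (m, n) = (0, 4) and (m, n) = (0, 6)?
At (0, 4): LHS = 2 ≠ RHS = 0
At (0, 6): LHS = 3 ≠ RHS = 0

Answer: No, fails at both test points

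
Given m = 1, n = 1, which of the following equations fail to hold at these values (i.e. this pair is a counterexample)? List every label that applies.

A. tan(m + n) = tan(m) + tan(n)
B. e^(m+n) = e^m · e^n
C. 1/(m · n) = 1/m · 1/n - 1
Evaluating each claim at the given values:
A. LHS = tan(2) ≈ -2.185, RHS = 2·tan(1) ≈ 3.115 → fails here (LHS ≠ RHS)
B. LHS = e^2 ≈ 7.389, RHS = e^2 ≈ 7.389 → holds here (LHS = RHS)
C. LHS = 1, RHS = 0 → fails here (LHS ≠ RHS)

Answer: A, C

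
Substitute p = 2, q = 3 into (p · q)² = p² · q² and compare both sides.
LHS = (2 · 3)² = 36
RHS = 2² · 3² = 36

LHS = RHS: the two sides agree.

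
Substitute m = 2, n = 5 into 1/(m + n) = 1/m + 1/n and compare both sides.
LHS = 1/(2 + 5) = 1/7
RHS = 1/2 + 1/5 = 7/10

LHS ≠ RHS, so the equation does not hold here.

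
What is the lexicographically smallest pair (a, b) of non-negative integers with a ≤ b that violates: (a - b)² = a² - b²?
(a, b) = (0, 1)

At (0, 0): both sides equal 0, so it holds there.

Substituting (0, 1) into the claim:
LHS = (0 - 1)² = 1
RHS = 0² - 1² = -1

Since LHS ≠ RHS, this pair disproves the claim, and no lexicographically smaller pair (a ≤ b, non-negative integers) does.

For instance (3, 7) is also a counterexample (LHS = 16, RHS = -40), but it's lexicographically larger.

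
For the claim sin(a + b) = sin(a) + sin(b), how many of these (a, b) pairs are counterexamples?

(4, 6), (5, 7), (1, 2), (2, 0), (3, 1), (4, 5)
5

Testing each pair:
(4, 6): LHS = sin(10) ≈ -0.544, RHS = sin(4) + sin(6) ≈ -1.036 → counterexample
(5, 7): LHS = sin(12) ≈ -0.5366, RHS = sin(5) + sin(7) ≈ -0.3019 → counterexample
(1, 2): LHS = sin(3) ≈ 0.1411, RHS = sin(1) + sin(2) ≈ 1.751 → counterexample
(2, 0): LHS = sin(2) ≈ 0.9093, RHS = sin(2) ≈ 0.9093 → satisfies claim
(3, 1): LHS = sin(4) ≈ -0.7568, RHS = sin(3) + sin(1) ≈ 0.9826 → counterexample
(4, 5): LHS = sin(9) ≈ 0.4121, RHS = sin(5) + sin(4) ≈ -1.716 → counterexample

That makes 5 counterexamples.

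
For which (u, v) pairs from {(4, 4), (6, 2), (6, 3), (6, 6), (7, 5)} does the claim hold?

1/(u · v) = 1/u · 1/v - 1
Testing each pair:
(4, 4): LHS = 1/16, RHS = -15/16 → fails
(6, 2): LHS = 1/12, RHS = -11/12 → fails
(6, 3): LHS = 1/18, RHS = -17/18 → fails
(6, 6): LHS = 1/36, RHS = -35/36 → fails
(7, 5): LHS = 1/35, RHS = -34/35 → fails

No pair satisfies the claim.

Answer: None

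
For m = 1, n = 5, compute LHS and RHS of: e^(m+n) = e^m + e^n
LHS = e^(1+5) = e^6 ≈ 403.4
RHS = e^1 + e^5 = e + e^5 ≈ 151.1

LHS ≠ RHS (they differ by about 252.3), so the equation does not hold here.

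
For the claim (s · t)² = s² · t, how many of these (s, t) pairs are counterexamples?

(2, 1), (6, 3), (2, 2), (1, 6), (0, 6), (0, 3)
Testing each pair:
(2, 1): LHS = 4, RHS = 4 → satisfies claim
(6, 3): LHS = 324, RHS = 108 → counterexample
(2, 2): LHS = 16, RHS = 8 → counterexample
(1, 6): LHS = 36, RHS = 6 → counterexample
(0, 6): LHS = 0, RHS = 0 → satisfies claim
(0, 3): LHS = 0, RHS = 0 → satisfies claim

That makes 3 counterexamples.

Answer: 3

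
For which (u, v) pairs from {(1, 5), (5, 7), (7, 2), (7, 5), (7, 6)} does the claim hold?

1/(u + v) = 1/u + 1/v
Testing each pair:
(1, 5): LHS = 1/6, RHS = 6/5 → fails
(5, 7): LHS = 1/12, RHS = 12/35 → fails
(7, 2): LHS = 1/9, RHS = 9/14 → fails
(7, 5): LHS = 1/12, RHS = 12/35 → fails
(7, 6): LHS = 1/13, RHS = 13/42 → fails

No pair satisfies the claim.

Answer: None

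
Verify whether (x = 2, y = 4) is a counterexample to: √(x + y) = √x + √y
Yes

Substituting x = 2, y = 4:
LHS = √(2 + 4) = √(6) ≈ 2.449
RHS = √2 + √4 = √(2) + 2 ≈ 3.414

Since LHS ≠ RHS, this pair disproves the claim.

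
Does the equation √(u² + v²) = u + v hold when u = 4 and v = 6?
Substituting u = 4, v = 6:

LHS = √(4² + 6²) = 2·√(13) ≈ 7.211
RHS = 4 + 6 = 10

LHS ≠ RHS, so the equation does not hold at this point.

Answer: Fails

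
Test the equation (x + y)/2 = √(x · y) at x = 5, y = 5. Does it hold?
Holds

Substituting x = 5, y = 5:

LHS = (5 + 5)/2 = 5
RHS = √(5 · 5) = 5

LHS = RHS, so the equation holds at this point.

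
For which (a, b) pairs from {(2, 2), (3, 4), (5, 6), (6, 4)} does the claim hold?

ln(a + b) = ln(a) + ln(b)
Testing each pair:
(2, 2): LHS = ln(4) ≈ 1.386, RHS = 2·ln(2) ≈ 1.386 → holds
(3, 4): LHS = ln(7) ≈ 1.946, RHS = ln(3) + ln(4) ≈ 2.485 → fails
(5, 6): LHS = ln(11) ≈ 2.398, RHS = ln(5) + ln(6) ≈ 3.401 → fails
(6, 4): LHS = ln(10) ≈ 2.303, RHS = ln(4) + ln(6) ≈ 3.178 → fails

1 of 4 pairs satisfies the claim.

Answer: (2, 2)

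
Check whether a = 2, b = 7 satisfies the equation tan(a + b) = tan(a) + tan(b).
Substituting a = 2, b = 7:

LHS = tan(2 + 7) = tan(9) ≈ -0.4523
RHS = tan(2) + tan(7) ≈ -1.314

LHS ≠ RHS, so the equation does not hold at this point.

Answer: Fails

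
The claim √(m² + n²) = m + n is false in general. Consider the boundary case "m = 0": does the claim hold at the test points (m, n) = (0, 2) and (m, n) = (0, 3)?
At (0, 2): LHS = 2, RHS = 2 → equal
At (0, 3): LHS = 3, RHS = 3 → equal

So the claim does hold at both of these boundary points, even though it is not an identity.

Answer: Yes, holds at both test points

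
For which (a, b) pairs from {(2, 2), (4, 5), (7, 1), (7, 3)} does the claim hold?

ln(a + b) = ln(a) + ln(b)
Testing each pair:
(2, 2): LHS = ln(4) ≈ 1.386, RHS = 2·ln(2) ≈ 1.386 → holds
(4, 5): LHS = ln(9) ≈ 2.197, RHS = ln(4) + ln(5) ≈ 2.996 → fails
(7, 1): LHS = ln(8) ≈ 2.079, RHS = ln(7) ≈ 1.946 → fails
(7, 3): LHS = ln(10) ≈ 2.303, RHS = ln(3) + ln(7) ≈ 3.045 → fails

1 of 4 pairs satisfies the claim.

Answer: (2, 2)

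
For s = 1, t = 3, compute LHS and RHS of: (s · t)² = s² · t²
LHS = (1 · 3)² = 9
RHS = 1² · 3² = 9

LHS = RHS: the two sides agree.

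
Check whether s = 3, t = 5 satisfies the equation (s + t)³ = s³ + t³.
Fails

Substituting s = 3, t = 5:

LHS = (3 + 5)³ = 512
RHS = 3³ + 5³ = 152

LHS ≠ RHS, so the equation does not hold at this point.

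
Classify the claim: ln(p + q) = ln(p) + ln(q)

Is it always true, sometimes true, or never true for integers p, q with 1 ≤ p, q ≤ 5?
It holds at (p, q) = (2, 2) (both sides equal ln(4) ≈ 1.386), but fails at (p, q) = (1, 5) (LHS = ln(6) ≈ 1.792, RHS = ln(5) ≈ 1.609).

Answer: Sometimes true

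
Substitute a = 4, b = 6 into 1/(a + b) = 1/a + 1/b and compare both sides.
LHS = 1/(4 + 6) = 1/10
RHS = 1/4 + 1/6 = 5/12

LHS ≠ RHS, so the equation does not hold here.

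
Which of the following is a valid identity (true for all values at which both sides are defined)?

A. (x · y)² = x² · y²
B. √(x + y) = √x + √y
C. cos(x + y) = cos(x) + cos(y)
A: holds — e.g. at (2, 3), both sides equal 36.
B: fails at (4, 6) — LHS = √(10) ≈ 3.162, RHS = 2 + √(6) ≈ 4.449.
C: fails at (2, 2) — LHS = cos(4) ≈ -0.6536, RHS = 2·cos(2) ≈ -0.8323.

Answer: A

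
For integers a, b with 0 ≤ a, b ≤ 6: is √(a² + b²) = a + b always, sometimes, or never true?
It holds at (a, b) = (3, 0) (both sides equal 3), but fails at (a, b) = (4, 1) (LHS = √(17) ≈ 4.123, RHS = 5).

Answer: Sometimes true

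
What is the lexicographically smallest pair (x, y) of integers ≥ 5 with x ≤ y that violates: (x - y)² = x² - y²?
(x, y) = (5, 6)

At (5, 5): both sides equal 0, so it holds there.

Substituting (5, 6) into the claim:
LHS = (5 - 6)² = 1
RHS = 5² - 6² = -11

Since LHS ≠ RHS, this pair disproves the claim, and no lexicographically smaller pair (x ≤ y, integers ≥ 5) does.

For instance (5, 10) is also a counterexample (LHS = 25, RHS = -75), but it's lexicographically larger.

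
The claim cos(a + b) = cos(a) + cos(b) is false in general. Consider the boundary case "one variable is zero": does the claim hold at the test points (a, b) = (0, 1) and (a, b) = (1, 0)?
At (0, 1): LHS = cos(1) ≈ 0.5403 ≠ RHS = cos(1) + 1 ≈ 1.54
At (1, 0): LHS = cos(1) ≈ 0.5403 ≠ RHS = cos(1) + 1 ≈ 1.54

Answer: No, fails at both test points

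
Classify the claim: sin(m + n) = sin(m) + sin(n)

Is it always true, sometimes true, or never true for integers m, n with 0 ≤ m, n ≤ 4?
Sometimes true

It holds at (m, n) = (3, 0) (both sides equal sin(3) ≈ 0.1411), but fails at (m, n) = (4, 1) (LHS = sin(5) ≈ -0.9589, RHS = sin(4) + sin(1) ≈ 0.08467).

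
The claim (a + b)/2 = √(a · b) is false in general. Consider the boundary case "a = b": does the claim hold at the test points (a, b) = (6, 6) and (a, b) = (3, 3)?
Yes, holds at both test points

At (6, 6): LHS = 6, RHS = 6 → equal
At (3, 3): LHS = 3, RHS = 3 → equal

So the claim does hold at both of these boundary points, even though it is not an identity.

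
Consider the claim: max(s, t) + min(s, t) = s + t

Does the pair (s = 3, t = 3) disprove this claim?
Substituting s = 3, t = 3:
LHS = max(3, 3) + min(3, 3) = 6
RHS = 3 + 3 = 6

The sides agree, so this pair does not disprove the claim.

Answer: No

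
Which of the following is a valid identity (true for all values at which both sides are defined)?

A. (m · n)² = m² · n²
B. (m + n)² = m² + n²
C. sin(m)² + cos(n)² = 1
A: holds — e.g. at (5, 5), both sides equal 625.
B: fails at (4, 4) — LHS = 64, RHS = 32.
C: fails at (4, 6) — LHS = sin(4)² + cos(6)² ≈ 1.495, RHS = 1.

Answer: A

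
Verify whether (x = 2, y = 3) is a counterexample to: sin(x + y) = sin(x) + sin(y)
Substituting x = 2, y = 3:
LHS = sin(2 + 3) = sin(5) ≈ -0.9589
RHS = sin(2) + sin(3) ≈ 1.05

Since LHS ≠ RHS, this pair disproves the claim.

Answer: Yes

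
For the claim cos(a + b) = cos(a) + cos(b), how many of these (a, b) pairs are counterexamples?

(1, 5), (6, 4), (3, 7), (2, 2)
Testing each pair:
(1, 5): LHS = cos(6) ≈ 0.9602, RHS = cos(5) + cos(1) ≈ 0.824 → counterexample
(6, 4): LHS = cos(10) ≈ -0.8391, RHS = cos(4) + cos(6) ≈ 0.3065 → counterexample
(3, 7): LHS = cos(10) ≈ -0.8391, RHS = cos(3) + cos(7) ≈ -0.2361 → counterexample
(2, 2): LHS = cos(4) ≈ -0.6536, RHS = 2·cos(2) ≈ -0.8323 → counterexample

That makes 4 counterexamples.

Answer: 4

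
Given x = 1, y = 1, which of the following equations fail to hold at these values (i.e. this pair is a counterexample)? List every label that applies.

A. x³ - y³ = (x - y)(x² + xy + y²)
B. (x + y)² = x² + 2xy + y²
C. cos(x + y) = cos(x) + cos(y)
Evaluating each claim at the given values:
A. LHS = 0, RHS = 0 → holds here (LHS = RHS)
B. LHS = 4, RHS = 4 → holds here (LHS = RHS)
C. LHS = cos(2) ≈ -0.4161, RHS = 2·cos(1) ≈ 1.081 → fails here (LHS ≠ RHS)

Answer: C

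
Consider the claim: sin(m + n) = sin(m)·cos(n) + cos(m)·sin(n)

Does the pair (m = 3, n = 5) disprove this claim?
Substituting m = 3, n = 5:
LHS = sin(3 + 5) = sin(8) ≈ 0.9894
RHS = sin(3)·cos(5) + cos(3)·sin(5) = sin(3)·cos(5) + sin(5)·cos(3) ≈ 0.9894

The sides agree, so this pair does not disprove the claim.

Answer: No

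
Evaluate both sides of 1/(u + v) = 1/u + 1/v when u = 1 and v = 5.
LHS = 1/(1 + 5) = 1/6
RHS = 1/1 + 1/5 = 6/5

LHS ≠ RHS, so the equation does not hold here.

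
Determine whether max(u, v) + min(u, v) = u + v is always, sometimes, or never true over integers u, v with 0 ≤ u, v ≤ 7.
Always true

The identity holds for every pair in the range. For instance at (u, v) = (4, 5): both sides equal 9.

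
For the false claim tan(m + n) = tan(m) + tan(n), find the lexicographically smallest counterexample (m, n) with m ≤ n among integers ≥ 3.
(m, n) = (3, 3)

Substituting (3, 3) into the claim:
LHS = tan(3 + 3) = tan(6) ≈ -0.291
RHS = tan(3) + tan(3) = 2·tan(3) ≈ -0.2851

Since LHS ≠ RHS, this pair disproves the claim, and no lexicographically smaller pair (m ≤ n, integers ≥ 3) does.

For instance (7, 9) is also a counterexample (LHS = tan(16) ≈ 0.3006, RHS = tan(9) + tan(7) ≈ 0.4191), but it's lexicographically larger.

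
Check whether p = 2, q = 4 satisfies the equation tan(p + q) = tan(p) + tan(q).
Substituting p = 2, q = 4:

LHS = tan(2 + 4) = tan(6) ≈ -0.291
RHS = tan(2) + tan(4) ≈ -1.027

LHS ≠ RHS, so the equation does not hold at this point.

Answer: Fails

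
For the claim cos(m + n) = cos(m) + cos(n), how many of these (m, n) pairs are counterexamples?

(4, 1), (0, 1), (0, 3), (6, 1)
Testing each pair:
(4, 1): LHS = cos(5) ≈ 0.2837, RHS = cos(4) + cos(1) ≈ -0.1133 → counterexample
(0, 1): LHS = cos(1) ≈ 0.5403, RHS = cos(1) + 1 ≈ 1.54 → counterexample
(0, 3): LHS = cos(3) ≈ -0.99, RHS = cos(3) + 1 ≈ 0.01001 → counterexample
(6, 1): LHS = cos(7) ≈ 0.7539, RHS = cos(1) + cos(6) ≈ 1.5 → counterexample

That makes 4 counterexamples.

Answer: 4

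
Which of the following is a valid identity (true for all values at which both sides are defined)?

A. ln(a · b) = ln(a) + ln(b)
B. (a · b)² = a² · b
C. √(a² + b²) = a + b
A

A: holds — e.g. at (2, 7), both sides equal ln(14) ≈ 2.639.
B: fails at (3, 7) — LHS = 441, RHS = 63.
C: fails at (1, 3) — LHS = √(10) ≈ 3.162, RHS = 4.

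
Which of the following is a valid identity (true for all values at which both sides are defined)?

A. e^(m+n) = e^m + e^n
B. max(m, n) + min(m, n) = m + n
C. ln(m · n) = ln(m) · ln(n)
B

A: fails at (1, 2) — LHS = e^3 ≈ 20.09, RHS = e + e^2 ≈ 10.11.
B: holds — e.g. at (1, 4), both sides equal 5.
C: fails at (2, 4) — LHS = ln(8) ≈ 2.079, RHS = ln(2)·ln(4) ≈ 0.9609.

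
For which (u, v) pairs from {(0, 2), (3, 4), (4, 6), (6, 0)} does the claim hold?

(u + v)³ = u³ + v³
(0, 2), (6, 0)

Testing each pair:
(0, 2): LHS = 8, RHS = 8 → holds
(3, 4): LHS = 343, RHS = 91 → fails
(4, 6): LHS = 1000, RHS = 280 → fails
(6, 0): LHS = 216, RHS = 216 → holds

2 of 4 pairs satisfy the claim.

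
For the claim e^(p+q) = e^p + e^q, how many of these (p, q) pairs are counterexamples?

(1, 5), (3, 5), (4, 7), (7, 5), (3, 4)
Testing each pair:
(1, 5): LHS = e^6 ≈ 403.4, RHS = e + e^5 ≈ 151.1 → counterexample
(3, 5): LHS = e^8 ≈ 2981, RHS = e^3 + e^5 ≈ 168.5 → counterexample
(4, 7): LHS = e^11 ≈ 59874.1, RHS = e^4 + e^7 ≈ 1151 → counterexample
(7, 5): LHS = e^12 ≈ 162754.8, RHS = e^5 + e^7 ≈ 1245 → counterexample
(3, 4): LHS = e^7 ≈ 1097, RHS = e^3 + e^4 ≈ 74.68 → counterexample

That makes 5 counterexamples.

Answer: 5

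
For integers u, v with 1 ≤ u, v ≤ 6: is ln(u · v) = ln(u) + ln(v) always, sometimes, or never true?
Always true

The identity holds for every pair in the range. For instance at (u, v) = (6, 2): both sides equal ln(12) ≈ 2.485.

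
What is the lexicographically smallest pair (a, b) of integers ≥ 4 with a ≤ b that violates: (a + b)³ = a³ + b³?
(a, b) = (4, 4)

Substituting (4, 4) into the claim:
LHS = (4 + 4)³ = 512
RHS = 4³ + 4³ = 128

Since LHS ≠ RHS, this pair disproves the claim, and no lexicographically smaller pair (a ≤ b, integers ≥ 4) does.

For instance (5, 7) is also a counterexample (LHS = 1728, RHS = 468), but it's lexicographically larger.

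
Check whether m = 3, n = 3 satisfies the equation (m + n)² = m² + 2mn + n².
Holds

Substituting m = 3, n = 3:

LHS = (3 + 3)² = 36
RHS = 3² + 2·3·3 + 3² = 36

LHS = RHS, so the equation holds at this point.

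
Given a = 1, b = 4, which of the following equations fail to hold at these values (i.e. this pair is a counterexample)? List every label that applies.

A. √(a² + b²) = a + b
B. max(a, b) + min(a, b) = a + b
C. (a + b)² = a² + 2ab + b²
Evaluating each claim at the given values:
A. LHS = √(17) ≈ 4.123, RHS = 5 → fails here (LHS ≠ RHS)
B. LHS = 5, RHS = 5 → holds here (LHS = RHS)
C. LHS = 25, RHS = 25 → holds here (LHS = RHS)

Answer: A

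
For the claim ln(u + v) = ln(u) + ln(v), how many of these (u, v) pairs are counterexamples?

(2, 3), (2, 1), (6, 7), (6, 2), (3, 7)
5

Testing each pair:
(2, 3): LHS = ln(5) ≈ 1.609, RHS = ln(2) + ln(3) ≈ 1.792 → counterexample
(2, 1): LHS = ln(3) ≈ 1.099, RHS = ln(2) ≈ 0.6931 → counterexample
(6, 7): LHS = ln(13) ≈ 2.565, RHS = ln(6) + ln(7) ≈ 3.738 → counterexample
(6, 2): LHS = ln(8) ≈ 2.079, RHS = ln(2) + ln(6) ≈ 2.485 → counterexample
(3, 7): LHS = ln(10) ≈ 2.303, RHS = ln(3) + ln(7) ≈ 3.045 → counterexample

That makes 5 counterexamples.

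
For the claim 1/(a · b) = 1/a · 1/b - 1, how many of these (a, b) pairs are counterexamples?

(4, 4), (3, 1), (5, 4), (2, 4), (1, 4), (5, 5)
6

Testing each pair:
(4, 4): LHS = 1/16, RHS = -15/16 → counterexample
(3, 1): LHS = 1/3, RHS = -2/3 → counterexample
(5, 4): LHS = 1/20, RHS = -19/20 → counterexample
(2, 4): LHS = 1/8, RHS = -7/8 → counterexample
(1, 4): LHS = 1/4, RHS = -3/4 → counterexample
(5, 5): LHS = 1/25, RHS = -24/25 → counterexample

That makes 6 counterexamples.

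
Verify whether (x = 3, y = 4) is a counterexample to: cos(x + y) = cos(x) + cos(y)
Yes

Substituting x = 3, y = 4:
LHS = cos(3 + 4) = cos(7) ≈ 0.7539
RHS = cos(3) + cos(4) ≈ -1.644

Since LHS ≠ RHS, this pair disproves the claim.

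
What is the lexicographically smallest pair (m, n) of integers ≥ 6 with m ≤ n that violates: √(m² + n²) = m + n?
(m, n) = (6, 6)

Substituting (6, 6) into the claim:
LHS = √(6² + 6²) = 6·√(2) ≈ 8.485
RHS = 6 + 6 = 12

Since LHS ≠ RHS, this pair disproves the claim, and no lexicographically smaller pair (m ≤ n, integers ≥ 6) does.

For instance (11, 11) is also a counterexample (LHS = 11·√(2) ≈ 15.56, RHS = 22), but it's lexicographically larger.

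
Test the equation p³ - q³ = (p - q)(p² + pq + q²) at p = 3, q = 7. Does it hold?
Substituting p = 3, q = 7:

LHS = 3³ - 7³ = -316
RHS = (3 - 7)(3² + 3·7 + 7²) = -316

LHS = RHS, so the equation holds at this point.

Answer: Holds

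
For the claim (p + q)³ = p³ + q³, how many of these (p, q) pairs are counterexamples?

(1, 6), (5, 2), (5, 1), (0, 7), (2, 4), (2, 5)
Testing each pair:
(1, 6): LHS = 343, RHS = 217 → counterexample
(5, 2): LHS = 343, RHS = 133 → counterexample
(5, 1): LHS = 216, RHS = 126 → counterexample
(0, 7): LHS = 343, RHS = 343 → satisfies claim
(2, 4): LHS = 216, RHS = 72 → counterexample
(2, 5): LHS = 343, RHS = 133 → counterexample

That makes 5 counterexamples.

Answer: 5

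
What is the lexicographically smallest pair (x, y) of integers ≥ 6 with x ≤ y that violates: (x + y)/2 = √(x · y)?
Substituting (6, 7) into the claim:
LHS = (6 + 7)/2 = 13/2
RHS = √(6 · 7) = √(42) ≈ 6.481

Since LHS ≠ RHS, this pair disproves the claim, and no lexicographically smaller pair (x ≤ y, integers ≥ 6) does.

For instance (6, 9) is also a counterexample (LHS = 15/2, RHS = 3·√(6) ≈ 7.348), but it's lexicographically larger.

Answer: (x, y) = (6, 7)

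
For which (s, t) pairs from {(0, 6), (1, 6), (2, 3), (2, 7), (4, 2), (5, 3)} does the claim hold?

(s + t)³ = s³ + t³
(0, 6)

Testing each pair:
(0, 6): LHS = 216, RHS = 216 → holds
(1, 6): LHS = 343, RHS = 217 → fails
(2, 3): LHS = 125, RHS = 35 → fails
(2, 7): LHS = 729, RHS = 351 → fails
(4, 2): LHS = 216, RHS = 72 → fails
(5, 3): LHS = 512, RHS = 152 → fails

1 of 6 pairs satisfies the claim.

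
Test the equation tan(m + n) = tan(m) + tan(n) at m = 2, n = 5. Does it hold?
Substituting m = 2, n = 5:

LHS = tan(2 + 5) = tan(7) ≈ 0.8714
RHS = tan(2) + tan(5) ≈ -5.566

LHS ≠ RHS, so the equation does not hold at this point.

Answer: Fails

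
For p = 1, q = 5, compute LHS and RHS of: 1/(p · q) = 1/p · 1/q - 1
LHS = 1/(1 · 5) = 1/5
RHS = 1/1 · 1/5 - 1 = -4/5

LHS ≠ RHS, so the equation does not hold here.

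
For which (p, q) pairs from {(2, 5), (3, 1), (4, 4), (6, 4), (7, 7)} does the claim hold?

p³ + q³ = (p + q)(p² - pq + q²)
Testing each pair:
(2, 5): LHS = 133, RHS = 133 → holds
(3, 1): LHS = 28, RHS = 28 → holds
(4, 4): LHS = 128, RHS = 128 → holds
(6, 4): LHS = 280, RHS = 280 → holds
(7, 7): LHS = 686, RHS = 686 → holds

Every pair satisfies the claim.

Answer: All pairs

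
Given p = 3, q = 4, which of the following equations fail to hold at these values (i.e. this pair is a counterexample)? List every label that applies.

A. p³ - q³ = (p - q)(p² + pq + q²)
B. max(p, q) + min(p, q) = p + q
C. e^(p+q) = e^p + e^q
Evaluating each claim at the given values:
A. LHS = -37, RHS = -37 → holds here (LHS = RHS)
B. LHS = 7, RHS = 7 → holds here (LHS = RHS)
C. LHS = e^7 ≈ 1097, RHS = e^3 + e^4 ≈ 74.68 → fails here (LHS ≠ RHS)

Answer: C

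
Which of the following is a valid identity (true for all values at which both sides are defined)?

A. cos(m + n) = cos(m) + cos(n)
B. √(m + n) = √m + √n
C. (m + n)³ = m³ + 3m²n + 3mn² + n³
A: fails at (2, 4) — LHS = cos(6) ≈ 0.9602, RHS = cos(4) + cos(2) ≈ -1.07.
B: fails at (4, 4) — LHS = 2·√(2) ≈ 2.828, RHS = 4.
C: holds — e.g. at (4, 6), both sides equal 1000.

Answer: C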